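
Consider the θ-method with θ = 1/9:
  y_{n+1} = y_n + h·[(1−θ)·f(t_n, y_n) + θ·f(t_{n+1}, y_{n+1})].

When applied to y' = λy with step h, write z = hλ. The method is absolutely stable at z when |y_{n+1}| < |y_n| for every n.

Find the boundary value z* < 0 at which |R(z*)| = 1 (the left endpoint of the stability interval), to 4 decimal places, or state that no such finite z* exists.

z* = -2.5714.

Set f=λy, z=hλ:
  y_{n+1} = y_n + z·[8/9·y_n + 1/9·y_{n+1}] ⇒ (1 − 1/9z)y_{n+1} = (1 + 8/9z)y_n
  ⇒ R(z) = (1 + 8/9z)/(1 − 1/9z).

Boundary: |R(x)|=1, x<0.
x=-0.59: |R|=0.4463
R=−1: 1+8/9x = −1+1/9x ⇒ -7/9x=2 ⇒ x=2/(-7/9)=-2.5714
Confirm numerically:
  x=-2.205: |R|=0.77108 <1
  x=-1.875: |R|=0.55172 <1
  x=-1.375: |R|=0.19277 <1
  x=-1.251: |R|=0.09833 <1
  x=-2.849: |R|=1.16398 >1
  x=-2.840: |R|=1.15878 >1
  x=-2.795: |R|=1.13268 >1
So |R|<1 on (-2.5714, 0).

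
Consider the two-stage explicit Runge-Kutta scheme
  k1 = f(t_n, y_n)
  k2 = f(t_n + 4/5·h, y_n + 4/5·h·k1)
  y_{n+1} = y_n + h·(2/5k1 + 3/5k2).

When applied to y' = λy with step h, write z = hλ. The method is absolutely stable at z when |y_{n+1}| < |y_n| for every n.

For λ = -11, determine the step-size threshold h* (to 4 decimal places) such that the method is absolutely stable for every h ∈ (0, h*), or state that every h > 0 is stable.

With y'=λy (z=hλ):
  k1=λy_n ⇒ h·k1=z·y_n;  k2=λ(1+4/5z)y_n ⇒ h·k2=z(1+4/5z)y_n
  y_{n+1}/y_n = 1 + 2/5z + 3/5z(1+4/5z) = 1 + z + 12/25z²
  so R(z) = 1 + z + 12/25z².

Find x<0 with |R(x)|<1.
x=-0.85: |R|=0.4968
R=1: x+12/25x²=0 ⇒ x=−25/12=-2.0833; min R=1−1/(4·12/25)=0.4792>−1
Confirm numerically:
  x=-1.582: |R|=0.61931 <1
  x=-1.131: |R|=0.48300 <1
  x=-0.877: |R|=0.49218 <1
  x=-0.859: |R|=0.49518 <1
  x=-2.642: |R|=1.70848 >1
  x=-2.338: |R|=1.28580 >1
Stable set (-2.0833, 0).

(-2.0833,0); λ=-11 ⇒ h* = (25/12)/11 = 0.1894.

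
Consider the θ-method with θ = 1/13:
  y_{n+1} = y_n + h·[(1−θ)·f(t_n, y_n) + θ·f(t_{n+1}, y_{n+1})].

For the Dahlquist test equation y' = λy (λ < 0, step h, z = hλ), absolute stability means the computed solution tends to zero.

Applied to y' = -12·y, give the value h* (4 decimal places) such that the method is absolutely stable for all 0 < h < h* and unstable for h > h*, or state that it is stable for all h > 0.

Test eqn y'=λy, z=hλ:
  y_{n+1} = y_n + z·[12/13·y_n + 1/13·y_{n+1}] ⇒ (1 − 1/13z)y_{n+1} = (1 + 12/13z)y_n
  so R(z) = (1 + 12/13z)/(1 − 1/13z).

Find x<0 with |R(x)|<1.
x=-1.61: |R|=0.4326
R=−1: 1+12/13x = −1+1/13x ⇒ -11/13x=2 ⇒ x=2/(-11/13)=-2.3636
Confirm numerically:
  x=-1.525: |R|=0.36489 <1
  x=-1.492: |R|=0.33839 <1
  x=-1.239: |R|=0.13119 <1
  x=-1.082: |R|=0.00114 <1
  x=-2.939: |R|=1.39708 >1
  x=-2.441: |R|=1.05511 >1
So |R|<1 on (-2.3636, 0).

(-2.3636,0); λ=-12 ⇒ h* = (26/11)/12 = 0.1970.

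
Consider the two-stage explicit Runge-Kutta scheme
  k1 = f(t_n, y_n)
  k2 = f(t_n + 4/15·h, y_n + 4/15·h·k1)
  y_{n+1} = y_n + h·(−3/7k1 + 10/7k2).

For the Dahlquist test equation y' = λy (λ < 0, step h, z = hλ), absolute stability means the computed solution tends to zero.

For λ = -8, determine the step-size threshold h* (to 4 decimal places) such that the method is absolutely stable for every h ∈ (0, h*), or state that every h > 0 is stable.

Set f=λy, z=hλ:
  k1=λy_n ⇒ h·k1=z·y_n;  k2=λ(1+4/15z)y_n ⇒ h·k2=z(1+4/15z)y_n
  y_{n+1}/y_n = 1 − 3/7z + 10/7z(1+4/15z) = 1 + z + 8/21z²
  R(z) = 1 + z + 8/21z².

Solve |R(x)|<1 on ℝ⁻.
x=-0.89: |R|=0.4118
R=1: x+8/21x²=0 ⇒ x=−21/8=-2.6250; min R=1−1/(4·8/21)=0.3438>−1
Confirm numerically:
  x=-2.226: |R|=0.66165 <1
  x=-2.189: |R|=0.63642 <1
  x=-1.699: |R|=0.40066 <1
  x=-1.097: |R|=0.36144 <1
  x=-2.817: |R|=1.20604 >1
  x=-2.720: |R|=1.09844 >1
Stable set (-2.6250, 0).

(-2.6250,0); λ=-8 ⇒ h* = (21/8)/8 = 0.3281.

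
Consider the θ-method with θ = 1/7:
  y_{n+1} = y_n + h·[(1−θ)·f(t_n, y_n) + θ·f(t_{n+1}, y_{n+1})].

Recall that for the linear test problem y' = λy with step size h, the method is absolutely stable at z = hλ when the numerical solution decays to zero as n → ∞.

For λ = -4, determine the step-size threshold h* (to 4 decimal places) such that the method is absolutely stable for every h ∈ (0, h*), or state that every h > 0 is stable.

On y'=λy, z=hλ:
  y_{n+1} = y_n + z·[6/7·y_n + 1/7·y_{n+1}] ⇒ (1 − 1/7z)y_{n+1} = (1 + 6/7z)y_n
  ⇒ R(z) = (1 + 6/7z)/(1 − 1/7z).

Need |R(x)|<1, x<0.
x=-0.66: |R|=0.3969
R=−1: 1+6/7x = −1+1/7x ⇒ -5/7x=2 ⇒ x=2/(-5/7)=-2.8000
Confirm numerically:
  x=-2.400: |R|=0.78723 <1
  x=-1.522: |R|=0.25018 <1
  x=-1.276: |R|=0.07927 <1
  x=-1.256: |R|=0.06492 <1
  x=-3.233: |R|=1.21157 >1
  x=-3.177: |R|=1.18522 >1
  x=-2.990: |R|=1.09510 >1
Stable set (-2.8000, 0).

(-2.8000,0); λ=-4 ⇒ h* = (14/5)/4 = 0.7000.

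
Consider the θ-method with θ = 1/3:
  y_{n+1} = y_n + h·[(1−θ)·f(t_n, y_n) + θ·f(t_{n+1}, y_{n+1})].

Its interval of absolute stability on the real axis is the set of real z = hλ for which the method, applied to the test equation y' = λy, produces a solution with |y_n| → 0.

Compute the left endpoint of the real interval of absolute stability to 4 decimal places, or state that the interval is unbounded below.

With y'=λy (z=hλ):
  y_{n+1} = y_n + z·[2/3·y_n + 1/3·y_{n+1}] ⇒ (1 − 1/3z)y_{n+1} = (1 + 2/3z)y_n
  ⇒ R(z) = (1 + 2/3z)/(1 − 1/3z).

Boundary: |R(x)|=1, x<0.
x=-1.57: |R|=0.0306
R=−1: 1+2/3x = −1+1/3x ⇒ -1/3x=2 ⇒ x=2/(-1/3)=-6.0000
Confirm numerically:
  x=-5.919: |R|=0.99092 <1
  x=-3.955: |R|=0.70597 <1
  x=-3.894: |R|=0.69452 <1
  x=-6.550: |R|=1.05759 >1
  x=-6.452: |R|=1.04782 >1
  x=-6.043: |R|=1.00476 >1
So |R|<1 on (-6.0000, 0).

left endpoint -6.0000.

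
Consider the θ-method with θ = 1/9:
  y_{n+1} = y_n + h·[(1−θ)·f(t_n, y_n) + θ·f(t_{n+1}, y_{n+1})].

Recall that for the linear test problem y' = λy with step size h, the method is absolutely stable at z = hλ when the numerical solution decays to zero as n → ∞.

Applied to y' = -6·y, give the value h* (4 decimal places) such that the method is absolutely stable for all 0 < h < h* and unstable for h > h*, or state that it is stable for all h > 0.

(-2.5714,0); λ=-6 ⇒ h* = (18/7)/6 = 0.4286.

With y'=λy (z=hλ):
  y_{n+1} = y_n + z·[8/9·y_n + 1/9·y_{n+1}] ⇒ (1 − 1/9z)y_{n+1} = (1 + 8/9z)y_n
  Hence R(z) = (1 + 8/9z)/(1 − 1/9z).

Solve |R(x)|<1 on ℝ⁻.
x=-0.77: |R|=0.2907
R=−1: 1+8/9x = −1+1/9x ⇒ -7/9x=2 ⇒ x=2/(-7/9)=-2.5714
Confirm numerically:
  x=-2.284: |R|=0.82169 <1
  x=-1.979: |R|=0.62228 <1
  x=-1.878: |R|=0.55378 <1
  x=-3.137: |R|=1.32619 >1
  x=-2.995: |R|=1.24719 >1
So |R|<1 on (-2.5714, 0).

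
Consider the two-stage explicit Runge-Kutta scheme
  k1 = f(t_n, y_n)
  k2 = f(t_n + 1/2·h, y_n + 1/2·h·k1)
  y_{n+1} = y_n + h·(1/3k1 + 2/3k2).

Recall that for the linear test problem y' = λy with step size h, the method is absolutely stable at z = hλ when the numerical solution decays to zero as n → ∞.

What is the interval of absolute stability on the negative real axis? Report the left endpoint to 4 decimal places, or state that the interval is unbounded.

With y'=λy (z=hλ):
  k1=λy_n ⇒ h·k1=z·y_n;  k2=λ(1+1/2z)y_n ⇒ h·k2=z(1+1/2z)y_n
  y_{n+1}/y_n = 1 + 1/3z + 2/3z(1+1/2z) = 1 + z + 1/3z²
  Hence R(z) = 1 + z + 1/3z².

Find x<0 with |R(x)|<1.
x=-1.31: |R|=0.2620
R=1: x+1/3x²=0 ⇒ x=−3=-3.0000; min R=1−1/(4·1/3)=0.2500>−1
Confirm numerically:
  x=-1.944: |R|=0.31571 <1
  x=-1.888: |R|=0.30018 <1
  x=-1.504: |R|=0.25001 <1
  x=-3.266: |R|=1.28959 >1
  x=-3.195: |R|=1.20767 >1
  x=-3.144: |R|=1.15091 >1
Stable set (-3.0000, 0).

z∈(-3.0000,0).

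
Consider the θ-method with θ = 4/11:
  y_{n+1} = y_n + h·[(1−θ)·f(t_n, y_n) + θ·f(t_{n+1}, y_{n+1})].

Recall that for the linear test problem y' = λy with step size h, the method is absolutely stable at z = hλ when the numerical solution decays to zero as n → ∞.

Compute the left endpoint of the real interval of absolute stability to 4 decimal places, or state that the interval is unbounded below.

On y'=λy, z=hλ:
  y_{n+1} = y_n + z·[7/11·y_n + 4/11·y_{n+1}] ⇒ (1 − 4/11z)y_{n+1} = (1 + 7/11z)y_n
  Hence R(z) = (1 + 7/11z)/(1 − 4/11z).

Boundary: |R(x)|=1, x<0.
x=-1.1: |R|=0.2143
R=−1: 1+7/11x = −1+4/11x ⇒ -3/11x=2 ⇒ x=2/(-3/11)=-7.3333
Confirm numerically:
  x=-7.287: |R|=0.99654 <1
  x=-6.779: |R|=0.95637 <1
  x=-4.762: |R|=0.74328 <1
  x=-7.816: |R|=1.03426 >1
  x=-7.490: |R|=1.01147 >1
  x=-7.488: |R|=1.01133 >1
Stable set (-7.3333, 0).

left endpoint -7.3333.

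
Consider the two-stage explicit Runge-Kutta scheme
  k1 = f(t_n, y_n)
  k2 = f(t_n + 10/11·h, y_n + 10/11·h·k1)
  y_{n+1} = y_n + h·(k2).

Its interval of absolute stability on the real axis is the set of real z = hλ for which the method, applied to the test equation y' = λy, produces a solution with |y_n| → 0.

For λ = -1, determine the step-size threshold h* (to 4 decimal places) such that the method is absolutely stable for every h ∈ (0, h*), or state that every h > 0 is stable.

With y'=λy (z=hλ):
  k1=λy_n ⇒ h·k1=z·y_n;  k2=λ(1+10/11z)y_n ⇒ h·k2=z(1+10/11z)y_n
  y_{n+1}/y_n = 1 + z(1+10/11z) = 1 + z + 10/11z²
  so R(z) = 1 + z + 10/11z².

Need |R(x)|<1, x<0.
x=-1.45: |R|=1.4614
R=1: x+10/11x²=0 ⇒ x=−11/10=-1.1000; min R=1−1/(4·10/11)=0.7250>−1
Confirm numerically:
  x=-0.952: |R|=0.87191 <1
  x=-0.882: |R|=0.82520 <1
  x=-0.732: |R|=0.75511 <1
  x=-1.645: |R|=1.81502 >1
  x=-1.508: |R|=1.55933 >1
  x=-1.374: |R|=1.34225 >1
Stable set (-1.1000, 0).

(-1.1000,0); λ=-1 ⇒ h* = (11/10)/1 = 1.1000.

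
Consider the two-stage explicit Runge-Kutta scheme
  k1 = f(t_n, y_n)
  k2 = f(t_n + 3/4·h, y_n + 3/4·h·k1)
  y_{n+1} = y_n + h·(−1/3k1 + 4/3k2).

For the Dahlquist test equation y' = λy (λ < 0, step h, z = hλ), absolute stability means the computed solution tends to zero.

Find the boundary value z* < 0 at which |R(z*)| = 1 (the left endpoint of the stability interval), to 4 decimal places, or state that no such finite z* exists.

On y'=λy, z=hλ:
  k1=λy_n ⇒ h·k1=z·y_n;  k2=λ(1+3/4z)y_n ⇒ h·k2=z(1+3/4z)y_n
  y_{n+1}/y_n = 1 − 1/3z + 4/3z(1+3/4z) = 1 + z + z²
  R(z) = 1 + z + z².

Need |R(x)|<1, x<0.
x=-1.49: |R|=1.7301
R=1: x+1x²=0 ⇒ x=−1=-1.0000; min R=1−1/(4·1)=0.7500>−1
Confirm numerically:
  x=-0.974: |R|=0.97468 <1
  x=-0.860: |R|=0.87960 <1
  x=-0.631: |R|=0.76716 <1
  x=-0.482: |R|=0.75032 <1
  x=-1.551: |R|=1.85460 >1
  x=-1.541: |R|=1.83368 >1
Interval (-1.0000, 0).

left endpoint -1.0000.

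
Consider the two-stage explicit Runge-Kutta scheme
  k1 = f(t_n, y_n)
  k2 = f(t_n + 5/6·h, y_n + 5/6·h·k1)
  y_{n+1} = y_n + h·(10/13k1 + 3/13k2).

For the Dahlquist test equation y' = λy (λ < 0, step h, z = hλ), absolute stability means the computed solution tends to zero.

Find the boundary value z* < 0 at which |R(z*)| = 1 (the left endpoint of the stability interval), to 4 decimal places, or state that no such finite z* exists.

With y'=λy (z=hλ):
  k1=λy_n ⇒ h·k1=z·y_n;  k2=λ(1+5/6z)y_n ⇒ h·k2=z(1+5/6z)y_n
  y_{n+1}/y_n = 1 + 10/13z + 3/13z(1+5/6z) = 1 + z + 5/26z²
  so R(z) = 1 + z + 5/26z².

Find x<0 with |R(x)|<1.
x=-1.31: |R|=0.0200
R=1: x+5/26x²=0 ⇒ x=−26/5=-5.2000; min R=1−1/(4·5/26)=-0.3000>−1
Confirm numerically:
  x=-4.930: |R|=0.74402 <1
  x=-4.647: |R|=0.50581 <1
  x=-2.508: |R|=0.29837 <1
  x=-5.517: |R|=1.33632 >1
  x=-5.363: |R|=1.16811 >1
  x=-5.307: |R|=1.10920 >1
Interval (-5.2000, 0).

z* = -5.2000.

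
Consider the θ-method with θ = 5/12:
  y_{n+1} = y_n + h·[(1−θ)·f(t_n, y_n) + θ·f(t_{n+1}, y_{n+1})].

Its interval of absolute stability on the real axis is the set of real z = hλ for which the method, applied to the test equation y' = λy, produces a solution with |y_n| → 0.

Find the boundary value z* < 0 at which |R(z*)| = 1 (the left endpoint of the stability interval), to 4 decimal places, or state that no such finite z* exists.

Test eqn y'=λy, z=hλ:
  y_{n+1} = y_n + z·[7/12·y_n + 5/12·y_{n+1}] ⇒ (1 − 5/12z)y_{n+1} = (1 + 7/12z)y_n
  Hence R(z) = (1 + 7/12z)/(1 − 5/12z).

Solve |R(x)|<1 on ℝ⁻.
x=-1.78: |R|=0.0220
R=−1: 1+7/12x = −1+5/12x ⇒ -1/6x=2 ⇒ x=2/(-1/6)=-12.0000
Confirm numerically:
  x=-9.446: |R|=0.91376 <1
  x=-7.145: |R|=0.79654 <1
  x=-4.963: |R|=0.61771 <1
  x=-12.526: |R|=1.01410 >1
  x=-12.270: |R|=1.00736 >1
  x=-12.238: |R|=1.00650 >1
So |R|<1 on (-12.0000, 0).

left endpoint -12.0000.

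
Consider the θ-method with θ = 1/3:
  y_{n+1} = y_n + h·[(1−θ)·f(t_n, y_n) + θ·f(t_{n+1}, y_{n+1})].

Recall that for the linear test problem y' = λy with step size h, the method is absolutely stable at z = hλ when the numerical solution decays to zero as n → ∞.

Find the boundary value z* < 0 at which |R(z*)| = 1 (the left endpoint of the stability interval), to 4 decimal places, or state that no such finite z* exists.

left endpoint -6.0000.

Test eqn y'=λy, z=hλ:
  y_{n+1} = y_n + z·[2/3·y_n + 1/3·y_{n+1}] ⇒ (1 − 1/3z)y_{n+1} = (1 + 2/3z)y_n
  so R(z) = (1 + 2/3z)/(1 − 1/3z).

Boundary: |R(x)|=1, x<0.
x=-0.46: |R|=0.6012
R=−1: 1+2/3x = −1+1/3x ⇒ -1/3x=2 ⇒ x=2/(-1/3)=-6.0000
Confirm numerically:
  x=-5.337: |R|=0.92047 <1
  x=-5.294: |R|=0.91488 <1
  x=-4.116: |R|=0.73524 <1
  x=-2.794: |R|=0.44667 <1
  x=-6.570: |R|=1.05956 >1
  x=-6.442: |R|=1.04681 >1
So |R|<1 on (-6.0000, 0).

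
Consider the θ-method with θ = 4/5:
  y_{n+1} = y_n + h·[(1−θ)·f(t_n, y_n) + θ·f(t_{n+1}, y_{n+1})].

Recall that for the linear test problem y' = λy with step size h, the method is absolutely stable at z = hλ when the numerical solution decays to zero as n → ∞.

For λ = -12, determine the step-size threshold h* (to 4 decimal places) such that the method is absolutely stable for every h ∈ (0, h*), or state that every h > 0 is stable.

With y'=λy (z=hλ):
  y_{n+1} = y_n + z·[1/5·y_n + 4/5·y_{n+1}] ⇒ (1 − 4/5z)y_{n+1} = (1 + 1/5z)y_n
  so R(z) = (1 + 1/5z)/(1 − 4/5z).

Boundary: |R(x)|=1, x<0.
x=-1.66: |R|=0.2869
x=-2: |R|=0.2308
x=-10: |R|=0.1111
x=-100: |R|=0.2346
θ=4/5≥1/2 ⇒ |1+1/5x|<|1−4/5x| ∀x<0 ⇒ stable on all of ℝ⁻.

(−∞, 0) — no finite endpoint. Any h>0 works for λ=-12.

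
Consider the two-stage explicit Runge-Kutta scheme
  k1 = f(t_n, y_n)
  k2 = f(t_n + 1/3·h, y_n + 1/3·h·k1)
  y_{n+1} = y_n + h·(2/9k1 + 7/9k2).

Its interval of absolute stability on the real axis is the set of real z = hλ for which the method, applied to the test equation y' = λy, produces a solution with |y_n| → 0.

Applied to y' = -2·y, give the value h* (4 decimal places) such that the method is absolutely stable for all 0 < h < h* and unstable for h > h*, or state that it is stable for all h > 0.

Set f=λy, z=hλ:
  k1=λy_n ⇒ h·k1=z·y_n;  k2=λ(1+1/3z)y_n ⇒ h·k2=z(1+1/3z)y_n
  y_{n+1}/y_n = 1 + 2/9z + 7/9z(1+1/3z) = 1 + z + 7/27z²
  R(z) = 1 + z + 7/27z².

Boundary: |R(x)|=1, x<0.
x=-1.02: |R|=0.2497
R=1: x+7/27x²=0 ⇒ x=−27/7=-3.8571; min R=1−1/(4·7/27)=0.0357>−1
Confirm numerically:
  x=-1.654: |R|=0.05526 <1
  x=-1.650: |R|=0.05583 <1
  x=-1.604: |R|=0.06303 <1
  x=-4.442: |R|=1.67354 >1
  x=-3.938: |R|=1.08255 >1
  x=-3.906: |R|=1.04948 >1
Stable set (-3.8571, 0).

(-3.8571,0); λ=-2 ⇒ h* = (27/7)/2 = 1.9286.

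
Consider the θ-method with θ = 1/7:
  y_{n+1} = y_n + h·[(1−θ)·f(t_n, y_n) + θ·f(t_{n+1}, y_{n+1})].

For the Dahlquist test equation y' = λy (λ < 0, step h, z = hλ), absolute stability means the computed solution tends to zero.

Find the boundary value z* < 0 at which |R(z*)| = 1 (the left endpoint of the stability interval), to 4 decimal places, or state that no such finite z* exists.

With y'=λy (z=hλ):
  y_{n+1} = y_n + z·[6/7·y_n + 1/7·y_{n+1}] ⇒ (1 − 1/7z)y_{n+1} = (1 + 6/7z)y_n
  R(z) = (1 + 6/7z)/(1 − 1/7z).

Find x<0 with |R(x)|<1.
x=-1.04: |R|=0.0945
R=−1: 1+6/7x = −1+1/7x ⇒ -5/7x=2 ⇒ x=2/(-5/7)=-2.8000
Confirm numerically:
  x=-2.655: |R|=0.92491 <1
  x=-1.906: |R|=0.49809 <1
  x=-1.839: |R|=0.45639 <1
  x=-3.270: |R|=1.22882 >1
  x=-3.254: |R|=1.22138 >1
  x=-2.852: |R|=1.02639 >1
So |R|<1 on (-2.8000, 0).

z* = -2.8000.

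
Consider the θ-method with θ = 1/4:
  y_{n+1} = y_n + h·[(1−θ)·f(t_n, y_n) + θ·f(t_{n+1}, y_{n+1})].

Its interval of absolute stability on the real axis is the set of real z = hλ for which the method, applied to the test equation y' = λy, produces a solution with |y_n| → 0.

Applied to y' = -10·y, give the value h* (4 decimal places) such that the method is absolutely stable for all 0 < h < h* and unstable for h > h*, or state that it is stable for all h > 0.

(-4.0000,0); λ=-10 ⇒ h* = (4)/10 = 0.4000.

Test eqn y'=λy, z=hλ:
  y_{n+1} = y_n + z·[3/4·y_n + 1/4·y_{n+1}] ⇒ (1 − 1/4z)y_{n+1} = (1 + 3/4z)y_n
  so R(z) = (1 + 3/4z)/(1 − 1/4z).

Need |R(x)|<1, x<0.
x=-1.29: |R|=0.0246
R=−1: 1+3/4x = −1+1/4x ⇒ -1/2x=2 ⇒ x=2/(-1/2)=-4.0000
Confirm numerically:
  x=-3.700: |R|=0.92208 <1
  x=-3.082: |R|=0.74075 <1
  x=-3.055: |R|=0.73210 <1
  x=-2.734: |R|=0.62400 <1
  x=-4.349: |R|=1.08360 >1
  x=-4.198: |R|=1.04830 >1
  x=-4.159: |R|=1.03898 >1
So |R|<1 on (-4.0000, 0).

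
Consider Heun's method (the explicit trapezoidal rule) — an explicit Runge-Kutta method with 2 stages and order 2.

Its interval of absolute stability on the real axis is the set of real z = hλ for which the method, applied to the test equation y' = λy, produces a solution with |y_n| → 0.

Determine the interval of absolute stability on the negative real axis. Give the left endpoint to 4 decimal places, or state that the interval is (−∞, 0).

Test eqn y'=λy, z=hλ:
  order 2, 2-stage ⇒ R(z)=1+z+z^2/2
  (e.g. R(-1.2)=0.52000, |R|=0.52000)

Solve |R(x)|<1 on ℝ⁻.
x=-1.2: |R|=0.5200
|R(-1.35)|=0.5613 |R(-1.29)|=0.5421 |R(-0.77)|=0.5264
Bisect:
  x_lo=-2.8752 |R|=2.2581  x_hi=-0.3293 |R|=0.7249
  mid=-1.60224 |R|=0.68135 →hi
  mid=-2.23869 |R|=1.26718 →lo
  mid=-1.92047 |R|=0.92363 →hi
  mid=-2.07958 |R|=1.08275 →lo
  mid=-2.00002 |R|=1.00002 →lo
  mid=-1.96025 |R|=0.96104 →hi
  mid=-1.98013 |R|=0.98033 →hi
  mid=-1.99008 |R|=0.99013 →hi
  mid=-1.99505 |R|=0.99506 →hi
  mid=-1.99754 |R|=0.99754 →hi
  ...
  [-2.00002,-1.99987] ⇒ x*=-2.0000
Interval (-2.0000, 0).

(-2.0000, 0).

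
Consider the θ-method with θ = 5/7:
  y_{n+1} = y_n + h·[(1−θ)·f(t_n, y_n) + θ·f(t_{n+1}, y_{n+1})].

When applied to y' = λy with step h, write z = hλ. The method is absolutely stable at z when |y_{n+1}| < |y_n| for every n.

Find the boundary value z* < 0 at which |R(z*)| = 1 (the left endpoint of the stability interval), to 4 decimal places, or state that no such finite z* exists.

(−∞, 0) — no finite endpoint.

On y'=λy, z=hλ:
  y_{n+1} = y_n + z·[2/7·y_n + 5/7·y_{n+1}] ⇒ (1 − 5/7z)y_{n+1} = (1 + 2/7z)y_n
  R(z) = (1 + 2/7z)/(1 − 5/7z).

Boundary: |R(x)|=1, x<0.
x=-0.5: |R|=0.6316
x=-2: |R|=0.1765
x=-10: |R|=0.2281
x=-100: |R|=0.3807
θ=5/7≥1/2 ⇒ |1+2/7x|<|1−5/7x| ∀x<0 ⇒ stable on all of ℝ⁻.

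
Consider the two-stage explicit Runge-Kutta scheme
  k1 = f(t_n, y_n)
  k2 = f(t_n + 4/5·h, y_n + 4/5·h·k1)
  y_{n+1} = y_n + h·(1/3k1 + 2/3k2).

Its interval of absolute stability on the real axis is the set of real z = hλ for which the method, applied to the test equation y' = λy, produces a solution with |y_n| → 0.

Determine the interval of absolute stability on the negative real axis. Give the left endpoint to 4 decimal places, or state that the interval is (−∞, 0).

Test eqn y'=λy, z=hλ:
  k1=λy_n ⇒ h·k1=z·y_n;  k2=λ(1+4/5z)y_n ⇒ h·k2=z(1+4/5z)y_n
  y_{n+1}/y_n = 1 + 1/3z + 2/3z(1+4/5z) = 1 + z + 8/15z²
  so R(z) = 1 + z + 8/15z².

Solve |R(x)|<1 on ℝ⁻.
x=-1.05: |R|=0.5380
R=1: x+8/15x²=0 ⇒ x=−15/8=-1.8750; min R=1−1/(4·8/15)=0.5312>−1
Confirm numerically:
  x=-1.835: |R|=0.96085 <1
  x=-1.795: |R|=0.92341 <1
  x=-1.259: |R|=0.58638 <1
  x=-0.973: |R|=0.53192 <1
  x=-2.329: |R|=1.56393 >1
  x=-1.954: |R|=1.08233 >1
  x=-1.928: |R|=1.05450 >1
Stable set (-1.8750, 0).

z∈(-1.8750,0).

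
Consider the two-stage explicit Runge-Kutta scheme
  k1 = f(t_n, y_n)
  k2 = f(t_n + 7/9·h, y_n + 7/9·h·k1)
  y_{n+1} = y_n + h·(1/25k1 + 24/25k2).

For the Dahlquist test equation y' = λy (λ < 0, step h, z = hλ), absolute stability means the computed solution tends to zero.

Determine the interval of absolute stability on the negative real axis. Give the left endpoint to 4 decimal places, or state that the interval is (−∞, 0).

Set f=λy, z=hλ:
  k1=λy_n ⇒ h·k1=z·y_n;  k2=λ(1+7/9z)y_n ⇒ h·k2=z(1+7/9z)y_n
  y_{n+1}/y_n = 1 + 1/25z + 24/25z(1+7/9z) = 1 + z + 56/75z²
  ⇒ R(z) = 1 + z + 56/75z².

Find x<0 with |R(x)|<1.
x=-1.71: |R|=1.4733
R=1: x+56/75x²=0 ⇒ x=−75/56=-1.3393; min R=1−1/(4·56/75)=0.6652>−1
Confirm numerically:
  x=-1.263: |R|=0.92806 <1
  x=-1.110: |R|=0.80997 <1
  x=-0.701: |R|=0.66591 <1
  x=-1.902: |R|=1.79914 >1
  x=-1.736: |R|=1.51423 >1
  x=-1.573: |R|=1.27450 >1
Interval (-1.3393, 0).

(-1.3393, 0).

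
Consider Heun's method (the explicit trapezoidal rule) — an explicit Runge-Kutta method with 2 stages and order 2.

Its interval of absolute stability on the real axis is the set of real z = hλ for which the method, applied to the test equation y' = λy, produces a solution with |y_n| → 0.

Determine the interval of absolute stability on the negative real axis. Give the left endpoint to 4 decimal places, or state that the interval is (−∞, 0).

With y'=λy (z=hλ):
  order 2, 2-stage ⇒ R(z)=1+z+z^2/2
  (e.g. R(-0.98)=0.50020, |R|=0.50020)

Boundary: |R(x)|=1, x<0.
x=-0.98: |R|=0.5002
|R(-2.21)|=1.2320 |R(-0.98)|=0.5002 |R(-0.8)|=0.5200
Bisect:
  x_lo=-2.8869 |R|=2.2803  x_hi=-0.3461 |R|=0.7138
  mid=-1.61651 |R|=0.69004 →hi
  mid=-2.25172 |R|=1.28341 →lo
  mid=-1.93412 |R|=0.93629 →hi
  mid=-2.09292 |R|=1.09724 →lo
  mid=-2.01352 |R|=1.01361 →lo
  mid=-1.97382 |R|=0.97416 →hi
  mid=-1.99367 |R|=0.99369 →hi
  mid=-2.00359 |R|=1.00360 →lo
  ...
  [-2.00003,-1.99987] ⇒ x*=-2.0000
So |R|<1 on (-2.0000, 0).

z∈(-2.0000,0).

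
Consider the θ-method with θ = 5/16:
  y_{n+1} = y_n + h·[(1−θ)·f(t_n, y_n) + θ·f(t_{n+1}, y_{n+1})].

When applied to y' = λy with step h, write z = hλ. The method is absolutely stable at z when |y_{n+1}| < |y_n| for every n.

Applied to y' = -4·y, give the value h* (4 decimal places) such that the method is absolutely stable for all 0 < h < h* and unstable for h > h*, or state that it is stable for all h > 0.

(-5.3333,0); λ=-4 ⇒ h* = (16/3)/4 = 1.3333.

On y'=λy, z=hλ:
  y_{n+1} = y_n + z·[11/16·y_n + 5/16·y_{n+1}] ⇒ (1 − 5/16z)y_{n+1} = (1 + 11/16z)y_n
  ⇒ R(z) = (1 + 11/16z)/(1 − 5/16z).

Boundary: |R(x)|=1, x<0.
x=-0.9: |R|=0.2976
R=−1: 1+11/16x = −1+5/16x ⇒ -3/8x=2 ⇒ x=2/(-3/8)=-5.3333
Confirm numerically:
  x=-5.012: |R|=0.95304 <1
  x=-3.828: |R|=0.74297 <1
  x=-2.505: |R|=0.40508 <1
  x=-5.838: |R|=1.06701 >1
  x=-5.549: |R|=1.02958 >1
  x=-5.511: |R|=1.02447 >1
Stable set (-5.3333, 0).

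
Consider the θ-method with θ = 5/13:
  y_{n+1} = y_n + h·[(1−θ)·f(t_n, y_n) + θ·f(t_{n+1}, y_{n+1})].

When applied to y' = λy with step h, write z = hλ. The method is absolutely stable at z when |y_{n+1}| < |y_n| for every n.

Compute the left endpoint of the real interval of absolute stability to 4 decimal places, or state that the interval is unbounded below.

Test eqn y'=λy, z=hλ:
  y_{n+1} = y_n + z·[8/13·y_n + 5/13·y_{n+1}] ⇒ (1 − 5/13z)y_{n+1} = (1 + 8/13z)y_n
  so R(z) = (1 + 8/13z)/(1 − 5/13z).

Need |R(x)|<1, x<0.
x=-0.55: |R|=0.5460
R=−1: 1+8/13x = −1+5/13x ⇒ -3/13x=2 ⇒ x=2/(-3/13)=-8.6667
Confirm numerically:
  x=-7.977: |R|=0.96088 <1
  x=-6.478: |R|=0.85534 <1
  x=-5.134: |R|=0.72594 <1
  x=-4.429: |R|=0.63827 <1
  x=-9.059: |R|=1.02019 >1
  x=-8.878: |R|=1.01105 >1
  x=-8.807: |R|=1.00738 >1
Interval (-8.6667, 0).

z* = -8.6667.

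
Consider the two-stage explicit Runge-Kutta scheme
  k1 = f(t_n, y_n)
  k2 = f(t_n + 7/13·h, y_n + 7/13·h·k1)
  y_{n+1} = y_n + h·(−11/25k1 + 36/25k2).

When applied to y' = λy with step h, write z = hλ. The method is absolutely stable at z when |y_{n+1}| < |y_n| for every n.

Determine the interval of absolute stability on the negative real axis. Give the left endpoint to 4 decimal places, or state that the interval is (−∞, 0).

With y'=λy (z=hλ):
  k1=λy_n ⇒ h·k1=z·y_n;  k2=λ(1+7/13z)y_n ⇒ h·k2=z(1+7/13z)y_n
  y_{n+1}/y_n = 1 − 11/25z + 36/25z(1+7/13z) = 1 + z + 252/325z²
  so R(z) = 1 + z + 252/325z².

Need |R(x)|<1, x<0.
x=-1.32: |R|=1.0310
R=1: x+252/325x²=0 ⇒ x=−325/252=-1.2897; min R=1−1/(4·252/325)=0.6776>−1
Confirm numerically:
  x=-1.082: |R|=0.82576 <1
  x=-0.974: |R|=0.76159 <1
  x=-0.733: |R|=0.68361 <1
  x=-1.494: |R|=1.23669 >1
  x=-1.325: |R|=1.03628 >1
So |R|<1 on (-1.2897, 0).

z∈(-1.2897,0).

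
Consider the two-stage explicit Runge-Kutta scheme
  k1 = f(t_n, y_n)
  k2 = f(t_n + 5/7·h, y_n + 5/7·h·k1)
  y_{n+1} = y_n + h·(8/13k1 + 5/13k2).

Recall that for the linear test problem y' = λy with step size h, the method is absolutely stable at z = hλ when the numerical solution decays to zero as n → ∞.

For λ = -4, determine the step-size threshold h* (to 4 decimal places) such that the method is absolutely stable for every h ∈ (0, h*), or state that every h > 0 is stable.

(-3.6400,0); λ=-4 ⇒ h* = (91/25)/4 = 0.9100.

Set f=λy, z=hλ:
  k1=λy_n ⇒ h·k1=z·y_n;  k2=λ(1+5/7z)y_n ⇒ h·k2=z(1+5/7z)y_n
  y_{n+1}/y_n = 1 + 8/13z + 5/13z(1+5/7z) = 1 + z + 25/91z²
  R(z) = 1 + z + 25/91z².

Find x<0 with |R(x)|<1.
x=-0.79: |R|=0.3815
R=1: x+25/91x²=0 ⇒ x=−91/25=-3.6400; min R=1−1/(4·25/91)=0.0900>−1
Confirm numerically:
  x=-3.608: |R|=0.96828 <1
  x=-3.459: |R|=0.82800 <1
  x=-1.461: |R|=0.12541 <1
  x=-3.711: |R|=1.07238 >1
  x=-3.683: |R|=1.04351 >1
So |R|<1 on (-3.6400, 0).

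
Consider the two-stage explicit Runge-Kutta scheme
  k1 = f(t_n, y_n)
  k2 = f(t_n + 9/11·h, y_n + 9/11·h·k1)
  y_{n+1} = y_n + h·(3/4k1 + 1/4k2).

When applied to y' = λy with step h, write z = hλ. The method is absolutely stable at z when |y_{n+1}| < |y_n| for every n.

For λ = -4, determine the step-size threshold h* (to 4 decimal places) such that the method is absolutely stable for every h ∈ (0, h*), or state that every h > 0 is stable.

Set f=λy, z=hλ:
  k1=λy_n ⇒ h·k1=z·y_n;  k2=λ(1+9/11z)y_n ⇒ h·k2=z(1+9/11z)y_n
  y_{n+1}/y_n = 1 + 3/4z + 1/4z(1+9/11z) = 1 + z + 9/44z²
  R(z) = 1 + z + 9/44z².

Need |R(x)|<1, x<0.
x=-0.77: |R|=0.3513
R=1: x+9/44x²=0 ⇒ x=−44/9=-4.8889; min R=1−1/(4·9/44)=-0.2222>−1
Confirm numerically:
  x=-3.735: |R|=0.11846 <1
  x=-2.477: |R|=0.22201 <1
  x=-2.104: |R|=0.19851 <1
  x=-5.487: |R|=1.67128 >1
  x=-5.129: |R|=1.25190 >1
Interval (-4.8889, 0).

(-4.8889,0); λ=-4 ⇒ h* = (44/9)/4 = 1.2222.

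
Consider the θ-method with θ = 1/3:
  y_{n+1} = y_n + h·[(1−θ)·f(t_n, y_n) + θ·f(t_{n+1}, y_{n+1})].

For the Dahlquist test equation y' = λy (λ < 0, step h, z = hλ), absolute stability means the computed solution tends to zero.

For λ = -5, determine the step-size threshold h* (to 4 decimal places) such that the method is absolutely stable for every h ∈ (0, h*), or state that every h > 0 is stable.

(-6.0000,0); λ=-5 ⇒ h* = (6)/5 = 1.2000.

Test eqn y'=λy, z=hλ:
  y_{n+1} = y_n + z·[2/3·y_n + 1/3·y_{n+1}] ⇒ (1 − 1/3z)y_{n+1} = (1 + 2/3z)y_n
  Hence R(z) = (1 + 2/3z)/(1 − 1/3z).

Solve |R(x)|<1 on ℝ⁻.
x=-0.34: |R|=0.6946
R=−1: 1+2/3x = −1+1/3x ⇒ -1/3x=2 ⇒ x=2/(-1/3)=-6.0000
Confirm numerically:
  x=-5.858: |R|=0.98397 <1
  x=-5.239: |R|=0.90763 <1
  x=-4.403: |R|=0.78428 <1
  x=-3.914: |R|=0.69829 <1
  x=-6.562: |R|=1.05877 >1
  x=-6.354: |R|=1.03784 >1
  x=-6.076: |R|=1.00837 >1
So |R|<1 on (-6.0000, 0).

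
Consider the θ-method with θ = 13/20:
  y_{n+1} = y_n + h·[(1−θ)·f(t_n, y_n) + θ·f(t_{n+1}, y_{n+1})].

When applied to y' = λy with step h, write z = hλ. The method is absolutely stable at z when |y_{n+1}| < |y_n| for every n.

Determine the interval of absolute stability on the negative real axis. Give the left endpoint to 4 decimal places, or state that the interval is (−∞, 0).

Set f=λy, z=hλ:
  y_{n+1} = y_n + z·[7/20·y_n + 13/20·y_{n+1}] ⇒ (1 − 13/20z)y_{n+1} = (1 + 7/20z)y_n
  ⇒ R(z) = (1 + 7/20z)/(1 − 13/20z).

Solve |R(x)|<1 on ℝ⁻.
x=-1.1: |R|=0.3586
x=-2: |R|=0.1304
x=-10: |R|=0.3333
x=-100: |R|=0.5152
θ=13/20≥1/2 ⇒ |1+7/20x|<|1−13/20x| ∀x<0 ⇒ stable on all of ℝ⁻.

unbounded; (−∞, 0).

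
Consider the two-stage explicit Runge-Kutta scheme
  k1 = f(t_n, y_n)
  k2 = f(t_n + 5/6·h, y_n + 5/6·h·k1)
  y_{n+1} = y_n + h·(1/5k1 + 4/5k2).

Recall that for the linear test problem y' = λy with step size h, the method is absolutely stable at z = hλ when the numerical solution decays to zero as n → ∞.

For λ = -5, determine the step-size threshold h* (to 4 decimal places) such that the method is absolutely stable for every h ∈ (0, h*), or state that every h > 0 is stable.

(-1.5000,0); λ=-5 ⇒ h* = (3/2)/5 = 0.3000.

Set f=λy, z=hλ:
  k1=λy_n ⇒ h·k1=z·y_n;  k2=λ(1+5/6z)y_n ⇒ h·k2=z(1+5/6z)y_n
  y_{n+1}/y_n = 1 + 1/5z + 4/5z(1+5/6z) = 1 + z + 2/3z²
  so R(z) = 1 + z + 2/3z².

Boundary: |R(x)|=1, x<0.
x=-0.31: |R|=0.7541
R=1: x+2/3x²=0 ⇒ x=−3/2=-1.5000; min R=1−1/(4·2/3)=0.6250>−1
Confirm numerically:
  x=-1.209: |R|=0.76545 <1
  x=-1.143: |R|=0.72797 <1
  x=-0.660: |R|=0.63040 <1
  x=-2.037: |R|=1.72925 >1
  x=-1.962: |R|=1.60430 >1
  x=-1.957: |R|=1.59623 >1
Stable set (-1.5000, 0).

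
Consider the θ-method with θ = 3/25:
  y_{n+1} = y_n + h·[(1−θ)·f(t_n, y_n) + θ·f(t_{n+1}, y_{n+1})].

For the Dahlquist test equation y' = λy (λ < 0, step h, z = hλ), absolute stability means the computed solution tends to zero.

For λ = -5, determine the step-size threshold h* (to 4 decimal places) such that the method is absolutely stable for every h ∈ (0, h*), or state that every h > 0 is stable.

On y'=λy, z=hλ:
  y_{n+1} = y_n + z·[22/25·y_n + 3/25·y_{n+1}] ⇒ (1 − 3/25z)y_{n+1} = (1 + 22/25z)y_n
  ⇒ R(z) = (1 + 22/25z)/(1 − 3/25z).

Solve |R(x)|<1 on ℝ⁻.
x=-1.42: |R|=0.2133
R=−1: 1+22/25x = −1+3/25x ⇒ -19/25x=2 ⇒ x=2/(-19/25)=-2.6316
Confirm numerically:
  x=-2.600: |R|=0.98171 <1
  x=-2.057: |R|=0.64977 <1
  x=-1.512: |R|=0.27979 <1
  x=-2.857: |R|=1.12758 >1
  x=-2.790: |R|=1.09020 >1
Interval (-2.6316, 0).

(-2.6316,0); λ=-5 ⇒ h* = (50/19)/5 = 0.5263.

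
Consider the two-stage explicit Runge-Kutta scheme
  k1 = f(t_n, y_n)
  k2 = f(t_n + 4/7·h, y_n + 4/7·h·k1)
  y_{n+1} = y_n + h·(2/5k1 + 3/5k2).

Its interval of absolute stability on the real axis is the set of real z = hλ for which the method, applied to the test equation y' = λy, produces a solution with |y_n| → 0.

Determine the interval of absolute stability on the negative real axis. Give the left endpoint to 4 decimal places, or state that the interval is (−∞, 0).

On y'=λy, z=hλ:
  k1=λy_n ⇒ h·k1=z·y_n;  k2=λ(1+4/7z)y_n ⇒ h·k2=z(1+4/7z)y_n
  y_{n+1}/y_n = 1 + 2/5z + 3/5z(1+4/7z) = 1 + z + 12/35z²
  Hence R(z) = 1 + z + 12/35z².

Find x<0 with |R(x)|<1.
x=-0.44: |R|=0.6264
R=1: x+12/35x²=0 ⇒ x=−35/12=-2.9167; min R=1−1/(4·12/35)=0.2708>−1
Confirm numerically:
  x=-2.433: |R|=0.59654 <1
  x=-2.117: |R|=0.41958 <1
  x=-1.627: |R|=0.28059 <1
  x=-3.308: |R|=1.44384 >1
  x=-3.054: |R|=1.14380 >1
Stable set (-2.9167, 0).

(-2.9167, 0).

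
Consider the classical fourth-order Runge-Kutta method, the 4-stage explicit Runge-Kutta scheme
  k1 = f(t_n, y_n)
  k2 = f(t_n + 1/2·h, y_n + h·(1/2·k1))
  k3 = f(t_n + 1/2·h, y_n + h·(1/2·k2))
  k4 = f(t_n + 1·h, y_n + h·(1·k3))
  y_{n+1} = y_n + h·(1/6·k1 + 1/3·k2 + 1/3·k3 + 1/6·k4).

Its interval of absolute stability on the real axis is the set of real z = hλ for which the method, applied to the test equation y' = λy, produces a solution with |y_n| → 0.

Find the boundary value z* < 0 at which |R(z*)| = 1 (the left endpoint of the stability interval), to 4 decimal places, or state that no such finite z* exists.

Set f=λy, z=hλ:
  order 4, 4-stage ⇒ R(z)=1+z+z^2/2+z^3/6+z^4/24
  (e.g. R(-0.5)=0.60677, |R|=0.60677)

Need |R(x)|<1, x<0.
x=-0.5: |R|=0.6068
|R(-2.62)|=0.7781 |R(-2.1)|=0.3718 |R(-1.31)|=0.2961
Bisect:
  x_lo=-3.5016 |R|=2.7375  x_hi=-0.1120 |R|=0.8940
  mid=-1.80681 |R|=0.28645 →hi
  mid=-2.65421 |R|=0.81970 →hi
  mid=-3.07792 |R|=1.53858 →lo
  mid=-2.86607 |R|=1.12877 →lo
  mid=-2.76014 |R|=0.96273 →hi
  mid=-2.81310 |R|=1.04274 →lo
  mid=-2.78662 |R|=1.00200 →lo
  ...
  [-2.78538,-2.78517] ⇒ x*=-2.7853
Interval (-2.7853, 0).

left endpoint -2.7853.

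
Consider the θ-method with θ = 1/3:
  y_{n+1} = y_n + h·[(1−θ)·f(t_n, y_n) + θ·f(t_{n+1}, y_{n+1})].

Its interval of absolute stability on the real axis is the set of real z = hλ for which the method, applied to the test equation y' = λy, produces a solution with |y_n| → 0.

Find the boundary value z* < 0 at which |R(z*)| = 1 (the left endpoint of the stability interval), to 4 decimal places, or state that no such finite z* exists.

z* = -6.0000.

On y'=λy, z=hλ:
  y_{n+1} = y_n + z·[2/3·y_n + 1/3·y_{n+1}] ⇒ (1 − 1/3z)y_{n+1} = (1 + 2/3z)y_n
  ⇒ R(z) = (1 + 2/3z)/(1 − 1/3z).

Boundary: |R(x)|=1, x<0.
x=-0.79: |R|=0.3747
R=−1: 1+2/3x = −1+1/3x ⇒ -1/3x=2 ⇒ x=2/(-1/3)=-6.0000
Confirm numerically:
  x=-4.061: |R|=0.72539 <1
  x=-3.228: |R|=0.55491 <1
  x=-2.524: |R|=0.37075 <1
  x=-6.309: |R|=1.03319 >1
  x=-6.179: |R|=1.01950 >1
  x=-6.120: |R|=1.01316 >1
Interval (-6.0000, 0).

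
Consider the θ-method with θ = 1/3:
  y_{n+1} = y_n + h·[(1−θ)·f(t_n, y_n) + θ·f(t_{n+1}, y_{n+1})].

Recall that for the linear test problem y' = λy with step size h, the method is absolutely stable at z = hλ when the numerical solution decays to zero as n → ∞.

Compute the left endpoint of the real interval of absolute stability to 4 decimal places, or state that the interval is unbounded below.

Set f=λy, z=hλ:
  y_{n+1} = y_n + z·[2/3·y_n + 1/3·y_{n+1}] ⇒ (1 − 1/3z)y_{n+1} = (1 + 2/3z)y_n
  ⇒ R(z) = (1 + 2/3z)/(1 − 1/3z).

Solve |R(x)|<1 on ℝ⁻.
x=-1.19: |R|=0.1480
R=−1: 1+2/3x = −1+1/3x ⇒ -1/3x=2 ⇒ x=2/(-1/3)=-6.0000
Confirm numerically:
  x=-5.775: |R|=0.97436 <1
  x=-4.839: |R|=0.85189 <1
  x=-4.163: |R|=0.74354 <1
  x=-4.054: |R|=0.72413 <1
  x=-6.314: |R|=1.03371 >1
  x=-6.237: |R|=1.02566 >1
  x=-6.098: |R|=1.01077 >1
Interval (-6.0000, 0).

left endpoint -6.0000.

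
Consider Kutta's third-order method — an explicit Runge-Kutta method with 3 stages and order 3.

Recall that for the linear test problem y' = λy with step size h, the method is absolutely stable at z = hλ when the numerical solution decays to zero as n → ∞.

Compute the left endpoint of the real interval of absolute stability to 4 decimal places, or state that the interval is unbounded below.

Test eqn y'=λy, z=hλ:
  order 3, 3-stage ⇒ R(z)=1+z+z^2/2+z^3/6
  (e.g. R(-1.09)=0.28821, |R|=0.28821)

Solve |R(x)|<1 on ℝ⁻.
x=-1.09: |R|=0.2882
|R(-2.85)|=1.6469 |R(-1.49)|=0.0687 |R(-1.13)|=0.2680
Bisect:
  x_lo=-2.9973 |R|=1.9932  x_hi=-0.2173 |R|=0.8046
  mid=-1.60727 |R|=0.00763 →hi
  mid=-2.30227 |R|=0.68589 →hi
  mid=-2.64977 |R|=1.23993 →lo
  mid=-2.47602 |R|=0.94063 →hi
  mid=-2.56290 |R|=1.08438 →lo
  mid=-2.51946 |R|=1.01107 →lo
  mid=-2.49774 |R|=0.97550 →hi
  mid=-2.50860 |R|=0.99320 →hi
  ...
  [-2.51284,-2.51267] ⇒ x*=-2.5127
Interval (-2.5127, 0).

left endpoint -2.5127.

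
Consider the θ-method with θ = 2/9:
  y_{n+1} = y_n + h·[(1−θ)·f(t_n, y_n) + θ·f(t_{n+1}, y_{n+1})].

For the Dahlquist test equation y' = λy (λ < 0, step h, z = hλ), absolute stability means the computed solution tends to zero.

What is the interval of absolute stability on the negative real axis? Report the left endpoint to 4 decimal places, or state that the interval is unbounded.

Set f=λy, z=hλ:
  y_{n+1} = y_n + z·[7/9·y_n + 2/9·y_{n+1}] ⇒ (1 − 2/9z)y_{n+1} = (1 + 7/9z)y_n
  ⇒ R(z) = (1 + 7/9z)/(1 − 2/9z).

Boundary: |R(x)|=1, x<0.
x=-1.39: |R|=0.0620
R=−1: 1+7/9x = −1+2/9x ⇒ -5/9x=2 ⇒ x=2/(-5/9)=-3.6000
Confirm numerically:
  x=-3.533: |R|=0.97915 <1
  x=-3.091: |R|=0.83237 <1
  x=-3.072: |R|=0.82567 <1
  x=-2.595: |R|=0.64588 <1
  x=-4.088: |R|=1.14206 >1
  x=-3.827: |R|=1.06815 >1
  x=-3.824: |R|=1.06728 >1
Stable set (-3.6000, 0).

(-3.6000, 0).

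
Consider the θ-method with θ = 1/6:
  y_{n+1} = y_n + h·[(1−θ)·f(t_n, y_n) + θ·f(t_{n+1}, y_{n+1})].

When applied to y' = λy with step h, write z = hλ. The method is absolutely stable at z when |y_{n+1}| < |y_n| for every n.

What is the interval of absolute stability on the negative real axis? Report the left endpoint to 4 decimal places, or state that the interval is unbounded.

(-3.0000, 0).

On y'=λy, z=hλ:
  y_{n+1} = y_n + z·[5/6·y_n + 1/6·y_{n+1}] ⇒ (1 − 1/6z)y_{n+1} = (1 + 5/6z)y_n
  so R(z) = (1 + 5/6z)/(1 − 1/6z).

Solve |R(x)|<1 on ℝ⁻.
x=-0.89: |R|=0.2250
R=−1: 1+5/6x = −1+1/6x ⇒ -2/3x=2 ⇒ x=2/(-2/3)=-3.0000
Confirm numerically:
  x=-2.771: |R|=0.89556 <1
  x=-1.615: |R|=0.27249 <1
  x=-1.557: |R|=0.23620 <1
  x=-1.471: |R|=0.18137 <1
  x=-3.459: |R|=1.19410 >1
  x=-3.044: |R|=1.01946 >1
Interval (-3.0000, 0).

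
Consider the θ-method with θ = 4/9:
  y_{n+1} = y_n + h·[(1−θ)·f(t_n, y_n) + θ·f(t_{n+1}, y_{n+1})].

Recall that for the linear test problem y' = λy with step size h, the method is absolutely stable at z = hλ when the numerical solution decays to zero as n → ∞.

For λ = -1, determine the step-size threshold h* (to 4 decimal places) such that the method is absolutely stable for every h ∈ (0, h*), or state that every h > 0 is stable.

On y'=λy, z=hλ:
  y_{n+1} = y_n + z·[5/9·y_n + 4/9·y_{n+1}] ⇒ (1 − 4/9z)y_{n+1} = (1 + 5/9z)y_n
  so R(z) = (1 + 5/9z)/(1 − 4/9z).

Find x<0 with |R(x)|<1.
x=-0.78: |R|=0.4208
R=−1: 1+5/9x = −1+4/9x ⇒ -1/9x=2 ⇒ x=2/(-1/9)=-18.0000
Confirm numerically:
  x=-16.562: |R|=0.98089 <1
  x=-15.813: |R|=0.96973 <1
  x=-11.296: |R|=0.87627 <1
  x=-18.411: |R|=1.00497 >1
  x=-18.284: |R|=1.00346 >1
Stable set (-18.0000, 0).

(-18.0000,0); λ=-1 ⇒ h* = (18)/1 = 18.0000.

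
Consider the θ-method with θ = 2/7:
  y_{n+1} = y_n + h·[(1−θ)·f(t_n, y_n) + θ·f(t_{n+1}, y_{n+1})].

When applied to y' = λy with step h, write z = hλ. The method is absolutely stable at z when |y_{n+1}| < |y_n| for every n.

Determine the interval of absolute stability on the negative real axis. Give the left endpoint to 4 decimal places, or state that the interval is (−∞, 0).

Set f=λy, z=hλ:
  y_{n+1} = y_n + z·[5/7·y_n + 2/7·y_{n+1}] ⇒ (1 − 2/7z)y_{n+1} = (1 + 5/7z)y_n
  ⇒ R(z) = (1 + 5/7z)/(1 − 2/7z).

Boundary: |R(x)|=1, x<0.
x=-1.78: |R|=0.1799
R=−1: 1+5/7x = −1+2/7x ⇒ -3/7x=2 ⇒ x=2/(-3/7)=-4.6667
Confirm numerically:
  x=-4.562: |R|=0.98053 <1
  x=-4.421: |R|=0.95348 <1
  x=-2.614: |R|=0.49640 <1
  x=-2.326: |R|=0.39736 <1
  x=-5.026: |R|=1.06322 >1
  x=-4.802: |R|=1.02445 >1
So |R|<1 on (-4.6667, 0).

z∈(-4.6667,0).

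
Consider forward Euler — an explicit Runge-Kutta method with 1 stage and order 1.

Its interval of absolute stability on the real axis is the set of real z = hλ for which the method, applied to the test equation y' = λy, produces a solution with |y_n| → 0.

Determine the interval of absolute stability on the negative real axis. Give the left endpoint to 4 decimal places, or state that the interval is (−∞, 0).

(-2.0000, 0).

Set f=λy, z=hλ:
  order 1, 1-stage ⇒ R(z)=1+z
  (e.g. R(-0.77)=0.23000, |R|=0.23000)

Need |R(x)|<1, x<0.
x=-0.77: |R|=0.2300
|R(-1.92)|=0.9200 |R(-1.37)|=0.3700 |R(-1.03)|=0.0300
Bisect:
  x_lo=-2.3060 |R|=1.3060  x_hi=-0.0852 |R|=0.9148
  mid=-1.19564 |R|=0.19564 →hi
  mid=-1.75084 |R|=0.75084 →hi
  mid=-2.02844 |R|=1.02844 →lo
  mid=-1.88964 |R|=0.88964 →hi
  mid=-1.95904 |R|=0.95904 →hi
  mid=-1.99374 |R|=0.99374 →hi
  mid=-2.01109 |R|=1.01109 →lo
  mid=-2.00242 |R|=1.00242 →lo
  ...
  [-2.00011,-1.99998] ⇒ x*=-2.0000
Interval (-2.0000, 0).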